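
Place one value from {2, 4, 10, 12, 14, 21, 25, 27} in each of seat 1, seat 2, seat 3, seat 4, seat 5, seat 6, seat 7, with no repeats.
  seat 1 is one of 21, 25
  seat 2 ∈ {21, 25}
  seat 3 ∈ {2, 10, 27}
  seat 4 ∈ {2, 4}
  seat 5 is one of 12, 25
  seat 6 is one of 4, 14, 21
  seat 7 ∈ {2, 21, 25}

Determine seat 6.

14

seat 1 and seat 2 share exactly the 2 values {21, 25}; by pigeonhole those values go to them, so strike 21, 25 from seat 5, seat 6, seat 7.
seat 5 must be 12 (only option left).
seat 7's domain is down to {2}, so seat 7 = 2. Eliminate 2 elsewhere: seat 3, seat 4.
That leaves seat 4 = 4. So seat 6 can't be 4.
So seat 6 = 14.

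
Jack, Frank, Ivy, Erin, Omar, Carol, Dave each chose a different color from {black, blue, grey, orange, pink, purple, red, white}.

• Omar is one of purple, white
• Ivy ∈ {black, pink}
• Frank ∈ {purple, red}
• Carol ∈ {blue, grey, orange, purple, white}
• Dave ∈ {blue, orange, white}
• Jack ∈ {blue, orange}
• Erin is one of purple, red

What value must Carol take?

Frank and Erin between them cover only {purple, red} — a naked pair. Remove those values from Omar, Carol.
Omar's domain is down to {white}, so Omar = white. Remove white from Carol, Dave.
Jack and Dave share exactly the 2 values {blue, orange}; by pigeonhole those values go to them, so strike blue, orange from Carol.
So Carol = grey.

grey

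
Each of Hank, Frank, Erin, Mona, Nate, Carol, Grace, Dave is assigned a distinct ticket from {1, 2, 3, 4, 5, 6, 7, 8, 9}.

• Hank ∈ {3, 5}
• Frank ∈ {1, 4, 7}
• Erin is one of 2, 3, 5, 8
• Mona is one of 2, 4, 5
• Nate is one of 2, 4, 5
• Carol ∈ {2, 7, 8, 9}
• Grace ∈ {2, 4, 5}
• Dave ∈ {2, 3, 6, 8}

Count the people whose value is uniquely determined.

The 3 variables Mona, Nate, Grace are confined to {2, 4, 5}, which locks those values in; drop them from Hank, Frank, Erin, Carol, Dave.
Hank has just one choice, so Hank = 3. Remove 3 from Erin, Dave.
Erin has just one choice, so Erin = 8. So Carol, Dave can't be 8.
Dave has just one choice, so Dave = 6.
Determined: Hank=3, Erin=8, Dave=6. The other people each still have more than one consistent value. That makes 3.

3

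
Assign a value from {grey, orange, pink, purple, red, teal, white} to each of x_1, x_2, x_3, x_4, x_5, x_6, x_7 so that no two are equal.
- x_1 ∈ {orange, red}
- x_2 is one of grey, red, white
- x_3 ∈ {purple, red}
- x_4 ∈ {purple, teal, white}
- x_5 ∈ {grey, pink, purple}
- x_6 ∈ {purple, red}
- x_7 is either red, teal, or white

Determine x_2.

Among the 7 variables, orange fits only x_1 (and all 7 values in {grey, orange, pink, purple, red, teal, white} must be used), so x_1 = orange.
The 6 still-open variables draw from only 6 values {grey, pink, purple, red, teal, white}, so each is used; only x_5 can be pink, hence x_5 = pink.
Among the 5 still-open variables, grey fits only x_2 (and all 5 values in {grey, purple, red, teal, white} must be used), so x_2 = grey.

grey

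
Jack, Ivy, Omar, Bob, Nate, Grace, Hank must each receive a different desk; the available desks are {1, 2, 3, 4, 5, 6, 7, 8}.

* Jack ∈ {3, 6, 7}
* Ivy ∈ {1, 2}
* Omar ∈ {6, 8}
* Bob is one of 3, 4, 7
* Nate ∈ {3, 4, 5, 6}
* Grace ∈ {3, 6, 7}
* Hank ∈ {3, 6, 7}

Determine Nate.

Jack, Grace, Hank between them cover only {3, 6, 7} — a naked triple. Remove those values from Omar, Bob, Nate.
That leaves Omar = 8.
Bob has just one choice, so Bob = 4. Eliminate 4 elsewhere: Nate.
So Nate = 5.

5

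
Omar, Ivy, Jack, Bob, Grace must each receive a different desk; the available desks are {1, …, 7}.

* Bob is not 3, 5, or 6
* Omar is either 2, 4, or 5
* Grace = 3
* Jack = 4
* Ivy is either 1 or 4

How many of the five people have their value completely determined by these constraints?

3

Jack has just one choice, so Jack = 4. So Omar, Ivy, Bob can't be 4.
That leaves Grace = 3.
That leaves Ivy = 1. Remove 1 from Bob.
Determined: Ivy=1, Jack=4, Grace=3. The other people each still have more than one consistent value. That makes 3.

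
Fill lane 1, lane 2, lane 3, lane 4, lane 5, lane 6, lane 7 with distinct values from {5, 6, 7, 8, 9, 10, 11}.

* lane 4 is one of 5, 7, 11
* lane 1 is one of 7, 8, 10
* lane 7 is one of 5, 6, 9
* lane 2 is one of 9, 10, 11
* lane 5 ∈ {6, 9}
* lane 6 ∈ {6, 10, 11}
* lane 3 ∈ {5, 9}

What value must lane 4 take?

7

The 7 variables draw from only 7 values {5, 6, 7, 8, 9, 10, 11}, so each is used; only lane 1 can be 8, hence lane 1 = 8.
Among the 6 still-open variables, 7 fits only lane 4 (and all 6 values in {5, 6, 7, 9, 10, 11} must be used), so lane 4 = 7.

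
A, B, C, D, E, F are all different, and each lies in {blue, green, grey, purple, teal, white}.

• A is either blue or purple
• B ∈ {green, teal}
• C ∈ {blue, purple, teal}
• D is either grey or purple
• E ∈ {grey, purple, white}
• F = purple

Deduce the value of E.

white

F's domain is down to {purple}, so F = purple. Eliminate purple elsewhere: A, C, D, E.
A has just one choice, so A = blue. So C can't be blue.
That leaves C = teal. Strike teal from B.
D has just one choice, so D = grey. Eliminate grey elsewhere: E.
So E = white.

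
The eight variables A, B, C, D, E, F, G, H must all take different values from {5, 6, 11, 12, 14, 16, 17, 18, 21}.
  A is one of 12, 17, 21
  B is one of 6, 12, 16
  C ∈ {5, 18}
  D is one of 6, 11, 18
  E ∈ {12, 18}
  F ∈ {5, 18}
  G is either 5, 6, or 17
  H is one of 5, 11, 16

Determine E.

The 8 variables draw from only 8 values {5, 6, 11, 12, 16, 17, 18, 21}, so each is used; only A can be 21, hence A = 21.
The 7 still-open variables together cover exactly {5, 6, 11, 12, 16, 17, 18} — 7 values for 7 variables — and 17 appears only in G's list, so G = 17.
C and F between them cover only {5, 18} — a naked pair. Remove those values from D, E, H.
So E = 12.

12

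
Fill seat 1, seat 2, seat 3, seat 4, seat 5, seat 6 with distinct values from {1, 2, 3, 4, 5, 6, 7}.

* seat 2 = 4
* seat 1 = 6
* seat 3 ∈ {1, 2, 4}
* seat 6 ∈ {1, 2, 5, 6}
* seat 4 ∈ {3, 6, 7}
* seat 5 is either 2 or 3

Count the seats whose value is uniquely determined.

seat 1's domain is down to {6}, so seat 1 = 6. Strike 6 from seat 4, seat 6.
seat 2 must be 4 (only option left). Remove 4 from seat 3.
Determined: seat 1=6, seat 2=4. The other seats each still have more than one consistent value. That makes 2.

2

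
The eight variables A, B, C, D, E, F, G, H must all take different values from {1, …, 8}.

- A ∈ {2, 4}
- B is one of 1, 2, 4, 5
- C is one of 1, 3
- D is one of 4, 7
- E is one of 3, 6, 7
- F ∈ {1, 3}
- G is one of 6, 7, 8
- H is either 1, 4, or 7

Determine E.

6

Among the 8 variables, 5 fits only B (and all 8 values in {1, 2, 3, 4, 5, 6, 7, 8} must be used), so B = 5.
Among the 7 still-open variables, 2 fits only A (and all 7 values in {1, 2, 3, 4, 6, 7, 8} must be used), so A = 2.
The 6 still-open variables draw from only 6 values {1, 3, 4, 6, 7, 8}, so each is used; only G can be 8, hence G = 8.
The 5 still-open variables draw from only 5 values {1, 3, 4, 6, 7}, so each is used; only E can be 6, hence E = 6.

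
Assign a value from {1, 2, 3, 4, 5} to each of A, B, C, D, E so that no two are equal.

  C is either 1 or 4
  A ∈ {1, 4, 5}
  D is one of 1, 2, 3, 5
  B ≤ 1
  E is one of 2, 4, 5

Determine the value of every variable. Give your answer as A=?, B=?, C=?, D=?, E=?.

B's domain is down to {1}, so B = 1. So A, C, D can't be 1.
C has just one choice, so C = 4. Eliminate 4 elsewhere: A, E.
A's domain is down to {5}, so A = 5. Remove 5 from D, E.
E's domain is down to {2}, so E = 2. So D can't be 2.
That leaves D = 3.

A=5, B=1, C=4, D=3, E=2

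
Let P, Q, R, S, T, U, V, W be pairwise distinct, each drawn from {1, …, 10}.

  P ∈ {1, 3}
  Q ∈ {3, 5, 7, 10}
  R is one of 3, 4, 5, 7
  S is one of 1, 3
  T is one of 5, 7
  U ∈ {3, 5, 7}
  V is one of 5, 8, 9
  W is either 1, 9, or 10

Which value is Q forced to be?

The 8 variables draw from only 8 values {1, 3, 4, 5, 7, 8, 9, 10}, so each is used; only R can be 4, hence R = 4.
Among the 7 still-open variables, 8 fits only V (and all 7 values in {1, 3, 5, 7, 8, 9, 10} must be used), so V = 8.
The 6 still-open variables together cover exactly {1, 3, 5, 7, 9, 10} — 6 values for 6 variables — and 9 appears only in W's list, so W = 9.
The 5 still-open variables together cover exactly {1, 3, 5, 7, 10} — 5 values for 5 variables — and 10 appears only in Q's list, so Q = 10.

10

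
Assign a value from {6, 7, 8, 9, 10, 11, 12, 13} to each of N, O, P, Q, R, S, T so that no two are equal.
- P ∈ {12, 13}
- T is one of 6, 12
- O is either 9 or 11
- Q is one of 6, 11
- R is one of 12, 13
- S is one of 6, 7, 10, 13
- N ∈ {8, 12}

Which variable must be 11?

P and R share exactly the 2 values {12, 13}; by pigeonhole those values go to them, so strike 12, 13 from N, S, T.
N has just one choice, so N = 8.
T's domain is down to {6}, so T = 6. Eliminate 6 elsewhere: Q, S.
So 11 goes to Q.

Q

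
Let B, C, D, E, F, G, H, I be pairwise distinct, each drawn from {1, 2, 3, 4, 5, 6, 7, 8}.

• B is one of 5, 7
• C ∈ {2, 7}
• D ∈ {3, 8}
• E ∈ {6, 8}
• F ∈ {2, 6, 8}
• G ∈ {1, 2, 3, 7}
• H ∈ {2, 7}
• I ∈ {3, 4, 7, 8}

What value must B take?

The 8 variables together cover exactly {1, 2, 3, 4, 5, 6, 7, 8} — 8 values for 8 variables — and 1 appears only in G's list, so G = 1.
The 7 still-open variables draw from only 7 values {2, 3, 4, 5, 6, 7, 8}, so each is used; only I can be 4, hence I = 4.
Among the 6 still-open variables, 3 fits only D (and all 6 values in {2, 3, 5, 6, 7, 8} must be used), so D = 3.
Among the 5 still-open variables, 5 fits only B (and all 5 values in {2, 5, 6, 7, 8} must be used), so B = 5.

5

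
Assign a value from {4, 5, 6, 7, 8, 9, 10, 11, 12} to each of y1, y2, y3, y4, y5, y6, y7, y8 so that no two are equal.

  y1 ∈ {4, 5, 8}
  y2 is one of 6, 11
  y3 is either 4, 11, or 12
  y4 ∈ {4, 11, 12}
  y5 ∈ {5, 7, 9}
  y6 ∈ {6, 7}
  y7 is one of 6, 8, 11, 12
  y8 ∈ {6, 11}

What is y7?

8

Among the 8 variables, 9 fits only y5 (and all 8 values in {4, 5, 6, 7, 8, 9, 11, 12} must be used), so y5 = 9.
The 7 still-open variables draw from only 7 values {4, 5, 6, 7, 8, 11, 12}, so each is used; only y1 can be 5, hence y1 = 5.
The 6 still-open variables draw from only 6 values {4, 6, 7, 8, 11, 12}, so each is used; only y6 can be 7, hence y6 = 7.
Among the 5 still-open variables, 8 fits only y7 (and all 5 values in {4, 6, 8, 11, 12} must be used), so y7 = 8.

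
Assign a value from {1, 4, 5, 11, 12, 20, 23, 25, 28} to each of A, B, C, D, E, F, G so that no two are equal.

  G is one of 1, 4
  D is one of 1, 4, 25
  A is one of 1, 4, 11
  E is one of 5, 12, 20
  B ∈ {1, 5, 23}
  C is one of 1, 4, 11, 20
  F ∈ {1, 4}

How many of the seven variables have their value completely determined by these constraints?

F and G share exactly the 2 values {1, 4}; by pigeonhole those values go to them, so strike 1, 4 from A, B, C, D.
A's domain is down to {11}, so A = 11. Strike 11 from C.
That leaves C = 20. Eliminate 20 elsewhere: E.
D's domain is down to {25}, so D = 25.
Determined: A=11, C=20, D=25. The other variables each still have more than one consistent value. That makes 3.

3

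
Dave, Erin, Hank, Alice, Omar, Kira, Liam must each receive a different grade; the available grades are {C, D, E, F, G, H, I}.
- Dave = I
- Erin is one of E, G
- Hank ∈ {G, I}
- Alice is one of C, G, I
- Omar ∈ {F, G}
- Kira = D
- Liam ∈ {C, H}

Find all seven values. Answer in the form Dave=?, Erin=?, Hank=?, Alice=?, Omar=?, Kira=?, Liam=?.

Dave must be I (only option left). Eliminate I elsewhere: Hank, Alice.
Hank has just one choice, so Hank = G. Eliminate G elsewhere: Erin, Alice, Omar.
Alice must be C (only option left). Strike C from Liam.
Omar's domain is down to {F}, so Omar = F.
Kira has just one choice, so Kira = D.
Liam's domain is down to {H}, so Liam = H.
Erin has just one choice, so Erin = E.

Dave=I, Erin=E, Hank=G, Alice=C, Omar=F, Kira=D, Liam=H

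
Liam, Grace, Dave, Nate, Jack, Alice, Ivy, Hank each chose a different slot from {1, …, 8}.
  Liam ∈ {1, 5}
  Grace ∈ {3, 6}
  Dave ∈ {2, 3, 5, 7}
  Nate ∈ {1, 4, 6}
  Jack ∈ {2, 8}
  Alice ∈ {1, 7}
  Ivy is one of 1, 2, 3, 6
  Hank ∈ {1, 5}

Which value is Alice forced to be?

The 8 variables together cover exactly {1, 2, 3, 4, 5, 6, 7, 8} — 8 values for 8 variables — and 4 appears only in Nate's list, so Nate = 4.
Among the 7 still-open variables, 8 fits only Jack (and all 7 values in {1, 2, 3, 5, 6, 7, 8} must be used), so Jack = 8.
Liam and Hank share exactly the 2 values {1, 5}; by pigeonhole those values go to them, so strike 1, 5 from Dave, Alice, Ivy.
So Alice = 7.

7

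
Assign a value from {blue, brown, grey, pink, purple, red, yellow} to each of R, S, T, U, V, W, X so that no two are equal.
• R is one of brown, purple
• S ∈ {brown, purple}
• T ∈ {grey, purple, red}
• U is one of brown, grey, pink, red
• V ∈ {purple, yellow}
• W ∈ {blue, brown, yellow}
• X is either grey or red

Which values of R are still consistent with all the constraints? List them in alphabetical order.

The 7 variables together cover exactly {blue, brown, grey, pink, purple, red, yellow} — 7 values for 7 variables — and blue appears only in W's list, so W = blue.
The 6 still-open variables together cover exactly {brown, grey, pink, purple, red, yellow} — 6 values for 6 variables — and pink appears only in U's list, so U = pink.
The 5 still-open variables draw from only 5 values {brown, grey, purple, red, yellow}, so each is used; only V can be yellow, hence V = yellow.
R and S share exactly the 2 values {brown, purple}; by pigeonhole those values go to them, so strike brown, purple from T.
No further eliminations apply; R can still be any of brown, purple.

brown, purple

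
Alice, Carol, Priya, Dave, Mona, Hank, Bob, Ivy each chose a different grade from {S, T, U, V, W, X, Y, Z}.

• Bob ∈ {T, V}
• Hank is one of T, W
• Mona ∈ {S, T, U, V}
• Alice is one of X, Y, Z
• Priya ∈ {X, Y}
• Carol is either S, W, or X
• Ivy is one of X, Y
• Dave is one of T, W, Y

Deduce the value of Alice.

Z

The 8 variables draw from only 8 values {S, T, U, V, W, X, Y, Z}, so each is used; only Mona can be U, hence Mona = U.
The 7 still-open variables together cover exactly {S, T, V, W, X, Y, Z} — 7 values for 7 variables — and S appears only in Carol's list, so Carol = S.
The 6 still-open variables draw from only 6 values {T, V, W, X, Y, Z}, so each is used; only Bob can be V, hence Bob = V.
The 5 still-open variables draw from only 5 values {T, W, X, Y, Z}, so each is used; only Alice can be Z, hence Alice = Z.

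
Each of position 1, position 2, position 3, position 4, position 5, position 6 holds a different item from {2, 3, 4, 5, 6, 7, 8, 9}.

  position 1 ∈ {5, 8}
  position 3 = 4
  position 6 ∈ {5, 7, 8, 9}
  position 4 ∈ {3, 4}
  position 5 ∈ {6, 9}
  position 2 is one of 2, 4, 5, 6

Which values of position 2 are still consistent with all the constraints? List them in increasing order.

position 3's domain is down to {4}, so position 3 = 4. Strike 4 from position 2, position 4.
position 4's domain is down to {3}, so position 4 = 3.
No further eliminations apply; position 2 can still be any of 2, 5, 6.

2, 5, 6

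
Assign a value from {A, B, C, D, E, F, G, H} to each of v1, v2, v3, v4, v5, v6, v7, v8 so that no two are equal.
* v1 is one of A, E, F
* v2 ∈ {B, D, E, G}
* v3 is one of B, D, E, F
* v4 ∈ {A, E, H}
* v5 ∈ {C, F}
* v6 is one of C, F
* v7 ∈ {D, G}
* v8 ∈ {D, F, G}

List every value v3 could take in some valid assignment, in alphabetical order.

B, E

The 8 variables draw from only 8 values {A, B, C, D, E, F, G, H}, so each is used; only v4 can be H, hence v4 = H.
The 7 still-open variables together cover exactly {A, B, C, D, E, F, G} — 7 values for 7 variables — and A appears only in v1's list, so v1 = A.
The 2 variables v5 and v6 are confined to {C, F}, which locks those values in; drop them from v3, v8.
v7 and v8 between them cover only {D, G} — a naked pair. Remove those values from v2, v3.
No further eliminations apply; v3 can still be any of B, E.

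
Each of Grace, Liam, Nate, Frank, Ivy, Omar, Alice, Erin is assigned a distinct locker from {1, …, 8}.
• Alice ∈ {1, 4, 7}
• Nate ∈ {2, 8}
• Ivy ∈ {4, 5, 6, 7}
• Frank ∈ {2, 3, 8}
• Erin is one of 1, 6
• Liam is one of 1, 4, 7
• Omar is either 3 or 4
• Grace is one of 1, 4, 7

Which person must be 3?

Among the 8 variables, 5 fits only Ivy (and all 8 values in {1, 2, 3, 4, 5, 6, 7, 8} must be used), so Ivy = 5.
The 7 still-open variables draw from only 7 values {1, 2, 3, 4, 6, 7, 8}, so each is used; only Erin can be 6, hence Erin = 6.
Grace, Liam, Alice share exactly the 3 values {1, 4, 7}; by pigeonhole those values go to them, so strike 1, 4, 7 from Omar.

Omar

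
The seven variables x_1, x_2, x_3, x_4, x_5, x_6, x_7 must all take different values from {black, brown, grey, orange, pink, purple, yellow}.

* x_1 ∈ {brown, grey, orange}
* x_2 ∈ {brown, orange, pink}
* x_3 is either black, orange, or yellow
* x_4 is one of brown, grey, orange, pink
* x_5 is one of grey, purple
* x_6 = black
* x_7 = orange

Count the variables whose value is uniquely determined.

4

x_6 must be black (only option left). Strike black from x_3.
x_7 must be orange (only option left). Remove orange from x_1, x_2, x_3, x_4.
x_3 has just one choice, so x_3 = yellow.
The 4 still-open variables draw from only 4 values {brown, grey, pink, purple}, so each is used; only x_5 can be purple, hence x_5 = purple.
Determined: x_3=yellow, x_5=purple, x_6=black, x_7=orange. The other variables each still have more than one consistent value. That makes 4.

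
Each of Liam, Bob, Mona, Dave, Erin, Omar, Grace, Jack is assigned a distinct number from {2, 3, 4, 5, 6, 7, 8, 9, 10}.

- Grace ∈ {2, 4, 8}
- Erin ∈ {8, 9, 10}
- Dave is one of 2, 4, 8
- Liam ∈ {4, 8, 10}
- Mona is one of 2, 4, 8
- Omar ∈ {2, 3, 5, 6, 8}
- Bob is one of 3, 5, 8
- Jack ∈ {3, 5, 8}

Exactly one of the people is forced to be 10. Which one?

Among the 8 variables, 6 fits only Omar (and all 8 values in {2, 3, 4, 5, 6, 8, 9, 10} must be used), so Omar = 6.
The 7 still-open variables together cover exactly {2, 3, 4, 5, 8, 9, 10} — 7 values for 7 variables — and 9 appears only in Erin's list, so Erin = 9.
Among the 6 still-open variables, 10 fits only Liam (and all 6 values in {2, 3, 4, 5, 8, 10} must be used), so Liam = 10.

Liam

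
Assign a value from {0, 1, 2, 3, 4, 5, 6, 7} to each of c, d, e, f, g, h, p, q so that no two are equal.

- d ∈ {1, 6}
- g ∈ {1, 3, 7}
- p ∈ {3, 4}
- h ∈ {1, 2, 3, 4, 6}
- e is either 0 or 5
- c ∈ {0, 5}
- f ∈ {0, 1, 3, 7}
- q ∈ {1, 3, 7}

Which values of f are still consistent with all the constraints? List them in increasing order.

The 8 variables together cover exactly {0, 1, 2, 3, 4, 5, 6, 7} — 8 values for 8 variables — and 2 appears only in h's list, so h = 2.
The 7 still-open variables draw from only 7 values {0, 1, 3, 4, 5, 6, 7}, so each is used; only p can be 4, hence p = 4.
Among the 6 still-open variables, 6 fits only d (and all 6 values in {0, 1, 3, 5, 6, 7} must be used), so d = 6.
The 2 variables c and e are confined to {0, 5}, which locks those values in; drop them from f.
No further eliminations apply; f can still be any of 1, 3, 7.

1, 3, 7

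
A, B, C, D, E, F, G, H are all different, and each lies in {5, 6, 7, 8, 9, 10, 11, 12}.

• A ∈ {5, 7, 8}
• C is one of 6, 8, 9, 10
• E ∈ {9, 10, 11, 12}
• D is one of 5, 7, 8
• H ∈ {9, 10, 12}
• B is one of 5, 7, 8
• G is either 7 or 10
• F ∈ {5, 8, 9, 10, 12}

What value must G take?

10

The 8 variables draw from only 8 values {5, 6, 7, 8, 9, 10, 11, 12}, so each is used; only C can be 6, hence C = 6.
The 7 still-open variables draw from only 7 values {5, 7, 8, 9, 10, 11, 12}, so each is used; only E can be 11, hence E = 11.
A, B, D share exactly the 3 values {5, 7, 8}; by pigeonhole those values go to them, so strike 5, 7, 8 from F, G.
So G = 10.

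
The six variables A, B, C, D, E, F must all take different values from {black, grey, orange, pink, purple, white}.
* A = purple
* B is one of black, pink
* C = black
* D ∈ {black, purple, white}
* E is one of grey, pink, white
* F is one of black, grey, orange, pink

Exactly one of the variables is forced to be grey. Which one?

A must be purple (only option left). Remove purple from D.
C has just one choice, so C = black. So B, D, F can't be black.
D must be white (only option left). Eliminate white elsewhere: E.
B must be pink (only option left). So E, F can't be pink.
So grey goes to E.

E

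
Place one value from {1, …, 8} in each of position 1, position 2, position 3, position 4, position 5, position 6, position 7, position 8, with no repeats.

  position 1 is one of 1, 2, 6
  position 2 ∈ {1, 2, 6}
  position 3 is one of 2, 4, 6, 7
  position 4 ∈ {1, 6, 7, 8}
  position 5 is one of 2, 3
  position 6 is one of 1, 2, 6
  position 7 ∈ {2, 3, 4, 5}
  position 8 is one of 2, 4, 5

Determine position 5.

The 8 variables together cover exactly {1, 2, 3, 4, 5, 6, 7, 8} — 8 values for 8 variables — and 8 appears only in position 4's list, so position 4 = 8.
Among the 7 still-open variables, 7 fits only position 3 (and all 7 values in {1, 2, 3, 4, 5, 6, 7} must be used), so position 3 = 7.
position 1, position 2, position 6 share exactly the 3 values {1, 2, 6}; by pigeonhole those values go to them, so strike 1, 2, 6 from position 5, position 7, position 8.
So position 5 = 3.

3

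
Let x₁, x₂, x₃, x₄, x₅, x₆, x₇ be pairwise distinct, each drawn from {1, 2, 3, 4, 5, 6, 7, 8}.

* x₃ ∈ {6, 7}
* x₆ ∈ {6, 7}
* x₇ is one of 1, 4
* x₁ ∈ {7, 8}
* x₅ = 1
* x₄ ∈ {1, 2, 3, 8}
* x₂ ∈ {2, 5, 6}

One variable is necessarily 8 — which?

x₅ has just one choice, so x₅ = 1. Eliminate 1 elsewhere: x₄, x₇.
x₇'s domain is down to {4}, so x₇ = 4.
x₃ and x₆ between them cover only {6, 7} — a naked pair. Remove those values from x₁, x₂.
So 8 goes to x₁.

x₁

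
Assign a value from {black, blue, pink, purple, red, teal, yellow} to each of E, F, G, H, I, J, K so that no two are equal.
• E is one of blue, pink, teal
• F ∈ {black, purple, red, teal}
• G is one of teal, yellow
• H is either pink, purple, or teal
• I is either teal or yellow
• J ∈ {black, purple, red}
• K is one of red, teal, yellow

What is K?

The 7 variables together cover exactly {black, blue, pink, purple, red, teal, yellow} — 7 values for 7 variables — and blue appears only in E's list, so E = blue.
The 6 still-open variables draw from only 6 values {black, pink, purple, red, teal, yellow}, so each is used; only H can be pink, hence H = pink.
The 2 variables G and I are confined to {teal, yellow}, which locks those values in; drop them from F, K.
So K = red.

red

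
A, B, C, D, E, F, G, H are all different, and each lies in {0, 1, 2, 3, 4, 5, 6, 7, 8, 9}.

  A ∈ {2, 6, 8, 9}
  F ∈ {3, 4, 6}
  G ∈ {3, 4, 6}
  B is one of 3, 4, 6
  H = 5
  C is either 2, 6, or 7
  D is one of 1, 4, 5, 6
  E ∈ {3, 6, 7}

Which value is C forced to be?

H's domain is down to {5}, so H = 5. Strike 5 from D.
B, F, G between them cover only {3, 4, 6} — a naked triple. Remove those values from A, C, D, E.
D has just one choice, so D = 1.
E's domain is down to {7}, so E = 7. Strike 7 from C.
So C = 2.

2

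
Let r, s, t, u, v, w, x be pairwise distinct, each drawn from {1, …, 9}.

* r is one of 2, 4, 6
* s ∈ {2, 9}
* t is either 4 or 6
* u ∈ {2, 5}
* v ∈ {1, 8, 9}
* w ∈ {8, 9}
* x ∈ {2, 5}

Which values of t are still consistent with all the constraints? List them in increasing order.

4, 6

The 7 variables together cover exactly {1, 2, 4, 5, 6, 8, 9} — 7 values for 7 variables — and 1 appears only in v's list, so v = 1.
The 6 still-open variables together cover exactly {2, 4, 5, 6, 8, 9} — 6 values for 6 variables — and 8 appears only in w's list, so w = 8.
The 5 still-open variables draw from only 5 values {2, 4, 5, 6, 9}, so each is used; only s can be 9, hence s = 9.
u and x share exactly the 2 values {2, 5}; by pigeonhole those values go to them, so strike 2, 5 from r.
No further eliminations apply; t can still be any of 4, 6.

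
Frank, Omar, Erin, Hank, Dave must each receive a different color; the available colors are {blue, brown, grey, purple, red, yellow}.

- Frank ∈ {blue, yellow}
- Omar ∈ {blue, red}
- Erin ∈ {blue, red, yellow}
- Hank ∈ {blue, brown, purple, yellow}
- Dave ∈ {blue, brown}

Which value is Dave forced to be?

brown

The 5 variables together cover exactly {blue, brown, purple, red, yellow} — 5 values for 5 variables — and purple appears only in Hank's list, so Hank = purple.
The 4 still-open variables draw from only 4 values {blue, brown, red, yellow}, so each is used; only Dave can be brown, hence Dave = brown.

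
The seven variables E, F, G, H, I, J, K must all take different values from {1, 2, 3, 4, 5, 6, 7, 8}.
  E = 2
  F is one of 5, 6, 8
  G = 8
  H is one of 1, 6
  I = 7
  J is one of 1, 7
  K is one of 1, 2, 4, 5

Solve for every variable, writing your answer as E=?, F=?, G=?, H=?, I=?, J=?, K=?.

E=2, F=5, G=8, H=6, I=7, J=1, K=4

E has just one choice, so E = 2. Strike 2 from K.
That leaves G = 8. Strike 8 from F.
I has just one choice, so I = 7. Eliminate 7 elsewhere: J.
J's domain is down to {1}, so J = 1. Remove 1 from H, K.
H must be 6 (only option left). Remove 6 from F.
F has just one choice, so F = 5. Remove 5 from K.
That leaves K = 4.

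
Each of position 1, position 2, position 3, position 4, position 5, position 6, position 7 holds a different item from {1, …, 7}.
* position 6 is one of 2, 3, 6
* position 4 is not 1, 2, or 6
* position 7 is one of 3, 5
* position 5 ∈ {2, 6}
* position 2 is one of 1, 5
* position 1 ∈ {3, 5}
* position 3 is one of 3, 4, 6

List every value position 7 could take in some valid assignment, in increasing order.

The 7 variables draw from only 7 values {1, 2, 3, 4, 5, 6, 7}, so each is used; only position 2 can be 1, hence position 2 = 1.
The 6 still-open variables together cover exactly {2, 3, 4, 5, 6, 7} — 6 values for 6 variables — and 7 appears only in position 4's list, so position 4 = 7.
Among the 5 still-open variables, 4 fits only position 3 (and all 5 values in {2, 3, 4, 5, 6} must be used), so position 3 = 4.
position 1 and position 7 between them cover only {3, 5} — a naked pair. Remove those values from position 6.
No further eliminations apply; position 7 can still be any of 3, 5.

3, 5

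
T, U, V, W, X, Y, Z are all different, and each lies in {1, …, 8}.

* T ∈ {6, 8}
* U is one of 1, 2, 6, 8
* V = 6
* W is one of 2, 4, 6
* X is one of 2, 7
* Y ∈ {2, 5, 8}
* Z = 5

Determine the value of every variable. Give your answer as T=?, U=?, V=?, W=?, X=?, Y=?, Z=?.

T=8, U=1, V=6, W=4, X=7, Y=2, Z=5

V must be 6 (only option left). Remove 6 from T, U, W.
Z's domain is down to {5}, so Z = 5. Strike 5 from Y.
T's domain is down to {8}, so T = 8. So U, Y can't be 8.
That leaves Y = 2. Strike 2 from U, W, X.
That leaves U = 1.
That leaves W = 4.
X has just one choice, so X = 7.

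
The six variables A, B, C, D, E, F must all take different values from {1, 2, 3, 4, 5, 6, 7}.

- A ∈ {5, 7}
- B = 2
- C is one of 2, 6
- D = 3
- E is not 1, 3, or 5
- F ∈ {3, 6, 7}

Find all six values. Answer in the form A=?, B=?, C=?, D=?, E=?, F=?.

B's domain is down to {2}, so B = 2. So C, E can't be 2.
C has just one choice, so C = 6. Strike 6 from E, F.
D's domain is down to {3}, so D = 3. Strike 3 from F.
F must be 7 (only option left). Eliminate 7 elsewhere: A, E.
A's domain is down to {5}, so A = 5.
E must be 4 (only option left).

A=5, B=2, C=6, D=3, E=4, F=7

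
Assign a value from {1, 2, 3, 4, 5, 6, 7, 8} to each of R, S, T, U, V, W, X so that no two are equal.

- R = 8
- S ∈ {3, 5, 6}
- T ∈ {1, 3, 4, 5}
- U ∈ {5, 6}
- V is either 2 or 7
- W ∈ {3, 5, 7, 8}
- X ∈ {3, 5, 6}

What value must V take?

2

R has just one choice, so R = 8. Eliminate 8 elsewhere: W.
S, U, X between them cover only {3, 5, 6} — a naked triple. Remove those values from T, W.
W must be 7 (only option left). Eliminate 7 elsewhere: V.
So V = 2.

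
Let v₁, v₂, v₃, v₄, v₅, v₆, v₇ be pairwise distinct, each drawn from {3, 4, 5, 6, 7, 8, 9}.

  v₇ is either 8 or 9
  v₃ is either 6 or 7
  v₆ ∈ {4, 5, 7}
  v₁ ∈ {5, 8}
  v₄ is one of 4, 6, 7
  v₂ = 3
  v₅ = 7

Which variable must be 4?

v₄

v₂'s domain is down to {3}, so v₂ = 3.
v₅ must be 7 (only option left). So v₃, v₄, v₆ can't be 7.
v₃'s domain is down to {6}, so v₃ = 6. Remove 6 from v₄.
So 4 goes to v₄.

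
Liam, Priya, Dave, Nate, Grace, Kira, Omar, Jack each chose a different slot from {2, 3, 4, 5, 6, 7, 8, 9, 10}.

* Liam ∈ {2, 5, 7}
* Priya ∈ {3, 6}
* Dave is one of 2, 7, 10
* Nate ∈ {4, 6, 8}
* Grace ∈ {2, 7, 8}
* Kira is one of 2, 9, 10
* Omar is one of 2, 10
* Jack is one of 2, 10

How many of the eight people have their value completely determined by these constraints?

4

Omar and Jack between them cover only {2, 10} — a naked pair. Remove those values from Liam, Dave, Grace, Kira.
That leaves Dave = 7. So Liam, Grace can't be 7.
Grace has just one choice, so Grace = 8. So Nate can't be 8.
That leaves Kira = 9.
Liam must be 5 (only option left).
Determined: Liam=5, Dave=7, Grace=8, Kira=9. The other people each still have more than one consistent value. That makes 4.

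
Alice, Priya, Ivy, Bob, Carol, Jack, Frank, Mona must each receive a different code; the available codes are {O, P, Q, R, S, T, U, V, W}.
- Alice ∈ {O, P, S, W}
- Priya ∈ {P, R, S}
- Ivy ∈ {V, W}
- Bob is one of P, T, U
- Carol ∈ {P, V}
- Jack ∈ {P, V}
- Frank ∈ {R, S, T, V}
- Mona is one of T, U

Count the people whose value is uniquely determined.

The 8 variables together cover exactly {O, P, R, S, T, U, V, W} — 8 values for 8 variables — and O appears only in Alice's list, so Alice = O.
The 7 still-open variables together cover exactly {P, R, S, T, U, V, W} — 7 values for 7 variables — and W appears only in Ivy's list, so Ivy = W.
Carol and Jack share exactly the 2 values {P, V}; by pigeonhole those values go to them, so strike P, V from Priya, Bob, Frank.
Bob and Mona between them cover only {T, U} — a naked pair. Remove those values from Frank.
Determined: Alice=O, Ivy=W. The other people each still have more than one consistent value. That makes 2.

2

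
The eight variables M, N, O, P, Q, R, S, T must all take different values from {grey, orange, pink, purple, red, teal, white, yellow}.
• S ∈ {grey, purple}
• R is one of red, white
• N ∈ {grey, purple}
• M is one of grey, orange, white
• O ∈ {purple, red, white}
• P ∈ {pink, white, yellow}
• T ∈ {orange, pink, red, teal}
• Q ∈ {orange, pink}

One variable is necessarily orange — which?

The 8 variables draw from only 8 values {grey, orange, pink, purple, red, teal, white, yellow}, so each is used; only T can be teal, hence T = teal.
The 7 still-open variables together cover exactly {grey, orange, pink, purple, red, white, yellow} — 7 values for 7 variables — and yellow appears only in P's list, so P = yellow.
The 6 still-open variables together cover exactly {grey, orange, pink, purple, red, white} — 6 values for 6 variables — and pink appears only in Q's list, so Q = pink.
Among the 5 still-open variables, orange fits only M (and all 5 values in {grey, orange, purple, red, white} must be used), so M = orange.

M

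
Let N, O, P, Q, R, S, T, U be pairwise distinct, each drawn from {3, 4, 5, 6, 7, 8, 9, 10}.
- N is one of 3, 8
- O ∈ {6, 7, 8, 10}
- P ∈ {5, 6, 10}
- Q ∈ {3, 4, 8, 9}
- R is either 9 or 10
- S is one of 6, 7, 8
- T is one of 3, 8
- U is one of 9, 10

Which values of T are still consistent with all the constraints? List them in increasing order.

The 8 variables draw from only 8 values {3, 4, 5, 6, 7, 8, 9, 10}, so each is used; only Q can be 4, hence Q = 4.
The 7 still-open variables draw from only 7 values {3, 5, 6, 7, 8, 9, 10}, so each is used; only P can be 5, hence P = 5.
The 2 variables N and T are confined to {3, 8}, which locks those values in; drop them from O, S.
R and U between them cover only {9, 10} — a naked pair. Remove those values from O.
No further eliminations apply; T can still be any of 3, 8.

3, 8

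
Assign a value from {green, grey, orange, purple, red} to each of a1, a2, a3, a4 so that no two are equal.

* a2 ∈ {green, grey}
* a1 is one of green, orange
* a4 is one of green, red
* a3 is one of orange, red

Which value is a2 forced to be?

Among the 4 variables, grey fits only a2 (and all 4 values in {green, grey, orange, red} must be used), so a2 = grey.

grey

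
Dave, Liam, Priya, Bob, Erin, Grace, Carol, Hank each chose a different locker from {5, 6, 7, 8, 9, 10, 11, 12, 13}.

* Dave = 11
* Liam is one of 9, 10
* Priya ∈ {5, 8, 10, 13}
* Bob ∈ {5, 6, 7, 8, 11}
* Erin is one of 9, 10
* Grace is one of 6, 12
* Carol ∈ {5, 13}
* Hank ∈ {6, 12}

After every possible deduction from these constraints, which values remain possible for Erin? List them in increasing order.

9, 10

Dave must be 11 (only option left). Eliminate 11 elsewhere: Bob.
Liam and Erin share exactly the 2 values {9, 10}; by pigeonhole those values go to them, so strike 9, 10 from Priya.
The 2 variables Grace and Hank are confined to {6, 12}, which locks those values in; drop them from Bob.
No further eliminations apply; Erin can still be any of 9, 10.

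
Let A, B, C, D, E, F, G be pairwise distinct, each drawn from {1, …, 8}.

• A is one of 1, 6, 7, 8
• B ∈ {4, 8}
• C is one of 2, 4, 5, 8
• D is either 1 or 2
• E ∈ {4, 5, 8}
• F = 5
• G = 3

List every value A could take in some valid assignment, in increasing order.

F's domain is down to {5}, so F = 5. So C, E can't be 5.
G must be 3 (only option left).
The 2 variables B and E are confined to {4, 8}, which locks those values in; drop them from A, C.
C's domain is down to {2}, so C = 2. Strike 2 from D.
D's domain is down to {1}, so D = 1. Remove 1 from A.
No further eliminations apply; A can still be any of 6, 7.

6, 7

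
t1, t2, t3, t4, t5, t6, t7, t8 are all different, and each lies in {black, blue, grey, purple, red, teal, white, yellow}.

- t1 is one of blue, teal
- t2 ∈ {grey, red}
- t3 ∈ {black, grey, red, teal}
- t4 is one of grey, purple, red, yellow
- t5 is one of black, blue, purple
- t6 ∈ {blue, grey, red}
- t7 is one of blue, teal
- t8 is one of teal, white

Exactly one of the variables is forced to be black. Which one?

t3

The 8 variables together cover exactly {black, blue, grey, purple, red, teal, white, yellow} — 8 values for 8 variables — and white appears only in t8's list, so t8 = white.
The 7 still-open variables draw from only 7 values {black, blue, grey, purple, red, teal, yellow}, so each is used; only t4 can be yellow, hence t4 = yellow.
The 6 still-open variables draw from only 6 values {black, blue, grey, purple, red, teal}, so each is used; only t5 can be purple, hence t5 = purple.
The 5 still-open variables together cover exactly {black, blue, grey, red, teal} — 5 values for 5 variables — and black appears only in t3's list, so t3 = black.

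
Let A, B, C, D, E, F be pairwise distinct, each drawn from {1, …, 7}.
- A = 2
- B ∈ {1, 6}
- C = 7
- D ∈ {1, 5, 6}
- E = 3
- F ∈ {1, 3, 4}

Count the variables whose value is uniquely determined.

3

A's domain is down to {2}, so A = 2.
C's domain is down to {7}, so C = 7.
That leaves E = 3. So F can't be 3.
Determined: A=2, C=7, E=3. The other variables each still have more than one consistent value. That makes 3.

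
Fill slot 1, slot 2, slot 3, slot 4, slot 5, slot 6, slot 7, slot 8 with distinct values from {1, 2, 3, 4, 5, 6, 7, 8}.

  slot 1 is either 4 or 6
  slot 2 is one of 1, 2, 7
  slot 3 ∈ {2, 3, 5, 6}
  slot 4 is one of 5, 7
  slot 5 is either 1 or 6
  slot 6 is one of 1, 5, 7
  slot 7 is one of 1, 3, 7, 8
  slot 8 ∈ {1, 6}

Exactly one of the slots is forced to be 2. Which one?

Among the 8 variables, 4 fits only slot 1 (and all 8 values in {1, 2, 3, 4, 5, 6, 7, 8} must be used), so slot 1 = 4.
Among the 7 still-open variables, 8 fits only slot 7 (and all 7 values in {1, 2, 3, 5, 6, 7, 8} must be used), so slot 7 = 8.
Among the 6 still-open variables, 3 fits only slot 3 (and all 6 values in {1, 2, 3, 5, 6, 7} must be used), so slot 3 = 3.
Among the 5 still-open variables, 2 fits only slot 2 (and all 5 values in {1, 2, 5, 6, 7} must be used), so slot 2 = 2.

slot 2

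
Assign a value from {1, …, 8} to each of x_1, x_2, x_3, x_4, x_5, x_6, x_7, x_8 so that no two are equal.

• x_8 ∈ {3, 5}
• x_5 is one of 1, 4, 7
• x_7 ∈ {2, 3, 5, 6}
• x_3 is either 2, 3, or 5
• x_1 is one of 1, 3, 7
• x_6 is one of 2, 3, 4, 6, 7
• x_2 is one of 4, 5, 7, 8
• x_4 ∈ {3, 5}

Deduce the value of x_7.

6

The 8 variables draw from only 8 values {1, 2, 3, 4, 5, 6, 7, 8}, so each is used; only x_2 can be 8, hence x_2 = 8.
x_4 and x_8 share exactly the 2 values {3, 5}; by pigeonhole those values go to them, so strike 3, 5 from x_1, x_3, x_6, x_7.
x_3 has just one choice, so x_3 = 2. Strike 2 from x_6, x_7.
So x_7 = 6.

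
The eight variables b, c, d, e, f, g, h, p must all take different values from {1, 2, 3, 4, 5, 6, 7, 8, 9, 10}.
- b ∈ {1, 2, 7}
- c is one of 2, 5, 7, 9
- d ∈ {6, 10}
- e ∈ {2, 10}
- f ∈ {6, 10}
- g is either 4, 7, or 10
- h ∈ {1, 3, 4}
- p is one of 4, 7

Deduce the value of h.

3

d and f share exactly the 2 values {6, 10}; by pigeonhole those values go to them, so strike 6, 10 from e, g.
e must be 2 (only option left). Remove 2 from b, c.
The 2 variables g and p are confined to {4, 7}, which locks those values in; drop them from b, c, h.
That leaves b = 1. So h can't be 1.
So h = 3.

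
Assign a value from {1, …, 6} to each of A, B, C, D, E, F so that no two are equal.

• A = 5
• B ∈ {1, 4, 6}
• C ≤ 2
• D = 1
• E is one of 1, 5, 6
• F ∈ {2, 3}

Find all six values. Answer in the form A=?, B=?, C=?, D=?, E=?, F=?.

A=5, B=4, C=2, D=1, E=6, F=3

A must be 5 (only option left). So E can't be 5.
That leaves D = 1. So B, C, E can't be 1.
That leaves E = 6. Eliminate 6 elsewhere: B.
B's domain is down to {4}, so B = 4.
That leaves C = 2. Eliminate 2 elsewhere: F.
F must be 3 (only option left).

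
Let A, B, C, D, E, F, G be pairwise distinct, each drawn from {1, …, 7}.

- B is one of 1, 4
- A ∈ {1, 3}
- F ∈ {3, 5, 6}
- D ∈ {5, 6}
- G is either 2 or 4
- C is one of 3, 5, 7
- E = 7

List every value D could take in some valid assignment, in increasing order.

5, 6

E must be 7 (only option left). Eliminate 7 elsewhere: C.
Among the 6 still-open variables, 2 fits only G (and all 6 values in {1, 2, 3, 4, 5, 6} must be used), so G = 2.
The 5 still-open variables together cover exactly {1, 3, 4, 5, 6} — 5 values for 5 variables — and 4 appears only in B's list, so B = 4.
The 4 still-open variables draw from only 4 values {1, 3, 5, 6}, so each is used; only A can be 1, hence A = 1.
No further eliminations apply; D can still be any of 5, 6.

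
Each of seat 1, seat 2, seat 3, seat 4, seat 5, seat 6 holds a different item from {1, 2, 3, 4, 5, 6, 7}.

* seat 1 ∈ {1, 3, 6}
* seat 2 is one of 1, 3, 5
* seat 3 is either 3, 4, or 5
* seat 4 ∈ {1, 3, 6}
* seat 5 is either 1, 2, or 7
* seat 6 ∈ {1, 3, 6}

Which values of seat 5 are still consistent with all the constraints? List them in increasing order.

2, 7

The 3 variables seat 1, seat 4, seat 6 are confined to {1, 3, 6}, which locks those values in; drop them from seat 2, seat 3, seat 5.
seat 2's domain is down to {5}, so seat 2 = 5. Eliminate 5 elsewhere: seat 3.
seat 3's domain is down to {4}, so seat 3 = 4.
No further eliminations apply; seat 5 can still be any of 2, 7.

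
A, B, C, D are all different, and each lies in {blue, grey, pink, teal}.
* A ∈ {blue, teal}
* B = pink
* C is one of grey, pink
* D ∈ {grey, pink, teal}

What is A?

B must be pink (only option left). So C, D can't be pink.
That leaves C = grey. So D can't be grey.
D must be teal (only option left). Remove teal from A.
So A = blue.

blue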